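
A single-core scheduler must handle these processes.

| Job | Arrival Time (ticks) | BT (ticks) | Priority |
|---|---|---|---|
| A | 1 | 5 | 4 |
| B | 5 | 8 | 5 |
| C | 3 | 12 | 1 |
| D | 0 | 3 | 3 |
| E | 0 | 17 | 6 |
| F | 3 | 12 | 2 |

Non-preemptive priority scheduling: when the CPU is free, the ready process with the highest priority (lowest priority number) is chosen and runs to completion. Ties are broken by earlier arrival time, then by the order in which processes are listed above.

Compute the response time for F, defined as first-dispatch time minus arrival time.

Timeline: | D 0-3 | C 3-15 | F 15-27 | A 27-32 | B 32-40 | E 40-57 |
Completion: A=32  B=40  C=15  D=3  E=57  F=27
Response(F) = first start − arrival = 15 − 3 = 12

12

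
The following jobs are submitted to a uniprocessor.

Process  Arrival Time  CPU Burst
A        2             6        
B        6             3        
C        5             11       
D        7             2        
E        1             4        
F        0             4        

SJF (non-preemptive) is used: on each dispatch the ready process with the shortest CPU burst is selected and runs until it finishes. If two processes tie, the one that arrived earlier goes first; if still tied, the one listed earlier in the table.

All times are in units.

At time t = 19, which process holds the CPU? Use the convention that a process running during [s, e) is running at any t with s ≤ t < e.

Schedule: | F 0-4 | E 4-8 | D 8-10 | B 10-13 | A 13-19 | C 19-30 |
Completion: A=19  B=13  C=30  D=10  E=8  F=4

C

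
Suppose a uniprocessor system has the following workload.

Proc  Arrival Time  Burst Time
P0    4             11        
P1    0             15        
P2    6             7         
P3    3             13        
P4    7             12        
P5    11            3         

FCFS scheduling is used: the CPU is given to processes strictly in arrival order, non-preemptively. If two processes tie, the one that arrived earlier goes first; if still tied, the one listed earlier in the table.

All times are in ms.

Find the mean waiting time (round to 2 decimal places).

Gantt: | P1 0-15 | P3 15-28 | P0 28-39 | P2 39-46 | P4 46-58 | P5 58-61 |
Completion: P0=39  P1=15  P2=46  P3=28  P4=58  P5=61
Waiting times: P0=24, P1=0, P2=33, P3=12, P4=39, P5=47
Average waiting = (24+0+33+12+39+47) / 6 = 155/6 = 25.83

25.83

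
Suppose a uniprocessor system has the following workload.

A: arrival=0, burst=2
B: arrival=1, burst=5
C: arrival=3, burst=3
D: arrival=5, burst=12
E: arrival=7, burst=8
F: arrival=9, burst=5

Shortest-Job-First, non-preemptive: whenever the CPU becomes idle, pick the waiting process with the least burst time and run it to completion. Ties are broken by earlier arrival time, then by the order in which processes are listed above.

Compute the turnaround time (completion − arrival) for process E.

16

Timeline: | A 0-2 | B 2-7 | C 7-10 | F 10-15 | E 15-23 | D 23-35 |
Completion: A=2  B=7  C=10  D=35  E=23  F=15
Turnaround(E) = completion − arrival = 23 − 7 = 16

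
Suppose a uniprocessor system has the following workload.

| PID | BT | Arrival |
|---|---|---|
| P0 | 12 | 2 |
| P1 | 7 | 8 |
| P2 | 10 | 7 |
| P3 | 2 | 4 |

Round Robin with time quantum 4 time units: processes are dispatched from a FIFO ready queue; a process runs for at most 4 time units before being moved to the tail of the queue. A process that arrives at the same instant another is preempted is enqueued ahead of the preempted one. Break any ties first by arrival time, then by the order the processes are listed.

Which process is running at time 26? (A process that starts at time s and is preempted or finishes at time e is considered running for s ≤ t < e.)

Gantt: | idle 0-2 | P0 2-6 | P3 6-8 | P0 8-12 | P2 12-16 | P1 16-20 | P0 20-24 | P2 24-28 | P1 28-31 | P2 31-33 |
Completion: P0=24  P1=31  P2=33  P3=8

P2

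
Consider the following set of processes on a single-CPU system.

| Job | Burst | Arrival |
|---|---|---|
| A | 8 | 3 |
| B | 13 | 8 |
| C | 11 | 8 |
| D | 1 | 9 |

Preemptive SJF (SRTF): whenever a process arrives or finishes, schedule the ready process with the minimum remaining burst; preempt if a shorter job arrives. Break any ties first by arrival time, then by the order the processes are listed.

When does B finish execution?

Schedule: | idle 0-3 | A 3-9 | D 9-10 | A 10-12 | C 12-23 | B 23-36 |
Completion: A=12  B=36  C=23  D=10
Turnaround (C−A): A=9  B=28  C=15  D=1

36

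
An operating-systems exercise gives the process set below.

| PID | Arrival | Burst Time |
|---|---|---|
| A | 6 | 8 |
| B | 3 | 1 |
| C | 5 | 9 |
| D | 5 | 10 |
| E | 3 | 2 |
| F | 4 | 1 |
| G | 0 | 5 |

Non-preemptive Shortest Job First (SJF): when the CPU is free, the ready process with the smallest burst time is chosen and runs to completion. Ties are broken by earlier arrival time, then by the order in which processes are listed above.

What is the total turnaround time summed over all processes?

Timeline: | G 0-5 | B 5-6 | F 6-7 | E 7-9 | A 9-17 | C 17-26 | D 26-36 |
Completion: A=17  B=6  C=26  D=36  E=9  F=7  G=5
Turnaround = completion − arrival: A=11, B=3, C=21, D=31, E=6, F=3, G=5
Total turnaround = 11 + 3 + 21 + 31 + 6 + 3 + 5 = 80

80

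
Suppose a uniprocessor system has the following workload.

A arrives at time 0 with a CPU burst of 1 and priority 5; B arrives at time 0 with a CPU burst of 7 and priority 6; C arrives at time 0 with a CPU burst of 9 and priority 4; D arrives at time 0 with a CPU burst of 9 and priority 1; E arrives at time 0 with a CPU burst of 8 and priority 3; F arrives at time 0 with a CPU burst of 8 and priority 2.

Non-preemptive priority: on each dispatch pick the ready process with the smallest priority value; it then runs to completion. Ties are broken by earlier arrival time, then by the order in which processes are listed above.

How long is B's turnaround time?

42

Gantt: | D 0-9 | F 9-17 | E 17-25 | C 25-34 | A 34-35 | B 35-42 |
Completion: A=35  B=42  C=34  D=9  E=25  F=17
Turnaround(B) = completion − arrival = 42 − 0 = 42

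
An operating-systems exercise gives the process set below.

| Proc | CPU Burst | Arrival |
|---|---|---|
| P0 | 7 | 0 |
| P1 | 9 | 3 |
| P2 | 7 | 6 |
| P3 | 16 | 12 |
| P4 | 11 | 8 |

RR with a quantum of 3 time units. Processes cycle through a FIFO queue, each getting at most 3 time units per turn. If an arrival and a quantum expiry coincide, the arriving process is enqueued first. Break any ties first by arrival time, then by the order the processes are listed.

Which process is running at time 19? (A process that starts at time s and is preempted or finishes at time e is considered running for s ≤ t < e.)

P3

Schedule: | P0 0-3 | P1 3-6 | P0 6-9 | P2 9-12 | P1 12-15 | P4 15-18 | P0 18-19 | P3 19-22 | P2 22-25 | P1 25-28 | P4 28-31 | P3 31-34 | P2 34-35 | P4 35-38 | P3 38-41 | P4 41-43 | P3 43-50 |
Completion: P0=19  P1=28  P2=35  P3=50  P4=43
Turnaround (C−A): P0=19  P1=25  P2=29  P3=38  P4=35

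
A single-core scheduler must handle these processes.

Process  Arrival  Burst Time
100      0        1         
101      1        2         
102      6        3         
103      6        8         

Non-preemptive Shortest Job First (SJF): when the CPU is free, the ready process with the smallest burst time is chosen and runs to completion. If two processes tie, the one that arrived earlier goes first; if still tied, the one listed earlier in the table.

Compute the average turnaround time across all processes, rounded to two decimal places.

4.25

Gantt: | 100 0-1 | 101 1-3 | idle 3-6 | 102 6-9 | 103 9-17 |
Completion: 100=1  101=3  102=9  103=17
Turnaround (C−A): 100=1  101=2  102=3  103=11
Turnaround times: 100=1, 101=2, 102=3, 103=11
Average turnaround = (1+2+3+11) / 4 = 17/4 = 4.25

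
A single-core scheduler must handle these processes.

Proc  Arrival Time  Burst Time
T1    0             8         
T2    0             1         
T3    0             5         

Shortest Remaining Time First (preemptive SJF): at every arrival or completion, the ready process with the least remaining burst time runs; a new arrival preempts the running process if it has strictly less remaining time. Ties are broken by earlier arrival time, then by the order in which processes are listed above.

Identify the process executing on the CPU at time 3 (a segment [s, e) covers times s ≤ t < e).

T3

Schedule: | T2 0-1 | T3 1-6 | T1 6-14 |
Completion: T1=14  T2=1  T3=6
Turnaround (C−A): T1=14  T2=1  T3=6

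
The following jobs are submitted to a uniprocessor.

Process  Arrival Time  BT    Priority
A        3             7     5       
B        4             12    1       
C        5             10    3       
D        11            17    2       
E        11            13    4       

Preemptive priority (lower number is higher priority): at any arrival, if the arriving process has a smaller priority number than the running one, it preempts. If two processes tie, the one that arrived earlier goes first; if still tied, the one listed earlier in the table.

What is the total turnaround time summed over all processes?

Gantt: | idle 0-3 | A 3-4 | B 4-16 | D 16-33 | C 33-43 | E 43-56 | A 56-62 |
Completion: A=62  B=16  C=43  D=33  E=56
Turnaround = completion − arrival: A=59, B=12, C=38, D=22, E=45
Total turnaround = 59 + 12 + 38 + 22 + 45 = 176

176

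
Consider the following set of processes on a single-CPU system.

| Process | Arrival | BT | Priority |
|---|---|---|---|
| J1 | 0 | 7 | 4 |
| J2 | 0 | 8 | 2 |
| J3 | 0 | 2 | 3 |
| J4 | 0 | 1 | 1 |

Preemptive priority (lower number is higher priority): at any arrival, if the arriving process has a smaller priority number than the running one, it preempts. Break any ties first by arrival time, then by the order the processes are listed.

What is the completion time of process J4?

1

Timeline: | J4 0-1 | J2 1-9 | J3 9-11 | J1 11-18 |
Completion: J1=18  J2=9  J3=11  J4=1
Turnaround (C−A): J1=18  J2=9  J3=11  J4=1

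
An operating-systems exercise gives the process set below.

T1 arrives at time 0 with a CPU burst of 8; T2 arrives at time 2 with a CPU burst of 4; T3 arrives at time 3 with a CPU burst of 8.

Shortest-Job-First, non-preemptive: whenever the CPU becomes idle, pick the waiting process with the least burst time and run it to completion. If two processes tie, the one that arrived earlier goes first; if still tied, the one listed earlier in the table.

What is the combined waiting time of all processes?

15

Gantt: | T1 0-8 | T2 8-12 | T3 12-20 |
Completion: T1=8  T2=12  T3=20
Waiting = turnaround − burst: T1=0, T2=6, T3=9
Total waiting = 0 + 6 + 9 = 15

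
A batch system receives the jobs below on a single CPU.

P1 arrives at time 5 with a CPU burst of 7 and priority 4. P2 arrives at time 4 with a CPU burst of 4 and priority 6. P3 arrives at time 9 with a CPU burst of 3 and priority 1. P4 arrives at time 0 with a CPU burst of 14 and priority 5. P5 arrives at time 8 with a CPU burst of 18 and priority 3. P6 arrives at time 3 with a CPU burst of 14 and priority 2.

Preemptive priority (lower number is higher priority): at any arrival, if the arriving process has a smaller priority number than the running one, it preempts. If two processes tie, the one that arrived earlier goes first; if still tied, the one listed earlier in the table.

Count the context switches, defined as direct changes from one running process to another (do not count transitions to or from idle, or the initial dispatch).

7

Schedule: | P4 0-3 | P6 3-9 | P3 9-12 | P6 12-20 | P5 20-38 | P1 38-45 | P4 45-56 | P2 56-60 |
Completion: P1=45  P2=60  P3=12  P4=56  P5=38  P6=20
Turnaround (C−A): P1=40  P2=56  P3=3  P4=56  P5=30  P6=17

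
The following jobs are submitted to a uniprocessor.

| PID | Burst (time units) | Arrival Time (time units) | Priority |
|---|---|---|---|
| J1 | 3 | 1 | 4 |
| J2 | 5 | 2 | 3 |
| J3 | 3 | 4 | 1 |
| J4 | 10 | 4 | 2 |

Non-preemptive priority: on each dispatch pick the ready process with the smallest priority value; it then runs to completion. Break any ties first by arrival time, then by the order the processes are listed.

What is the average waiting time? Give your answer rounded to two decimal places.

4.50

Schedule: | idle 0-1 | J1 1-4 | J3 4-7 | J4 7-17 | J2 17-22 |
Completion: J1=4  J2=22  J3=7  J4=17
Turnaround (C−A): J1=3  J2=20  J3=3  J4=13
Waiting times: J1=0, J2=15, J3=0, J4=3
Average waiting = (0+15+0+3) / 4 = 18/4 = 4.50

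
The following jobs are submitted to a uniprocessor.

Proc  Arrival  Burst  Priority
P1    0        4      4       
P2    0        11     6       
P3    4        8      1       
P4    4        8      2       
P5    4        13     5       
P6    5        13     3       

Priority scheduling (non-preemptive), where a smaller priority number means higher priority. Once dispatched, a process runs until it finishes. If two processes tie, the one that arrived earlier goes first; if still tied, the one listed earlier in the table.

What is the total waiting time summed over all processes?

98

Gantt: | P1 0-4 | P3 4-12 | P4 12-20 | P6 20-33 | P5 33-46 | P2 46-57 |
Completion: P1=4  P2=57  P3=12  P4=20  P5=46  P6=33
Turnaround (C−A): P1=4  P2=57  P3=8  P4=16  P5=42  P6=28
Waiting = turnaround − burst: P1=0, P2=46, P3=0, P4=8, P5=29, P6=15
Total waiting = 0 + 46 + 0 + 8 + 29 + 15 = 98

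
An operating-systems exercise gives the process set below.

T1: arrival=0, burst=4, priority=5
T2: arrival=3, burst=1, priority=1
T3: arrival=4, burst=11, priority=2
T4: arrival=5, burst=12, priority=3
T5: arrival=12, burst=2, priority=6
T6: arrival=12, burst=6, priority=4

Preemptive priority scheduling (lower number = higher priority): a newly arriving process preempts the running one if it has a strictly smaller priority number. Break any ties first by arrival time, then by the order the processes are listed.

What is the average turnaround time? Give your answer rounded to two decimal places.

18.83

Gantt: | T1 0-3 | T2 3-4 | T3 4-15 | T4 15-27 | T6 27-33 | T1 33-34 | T5 34-36 |
Completion: T1=34  T2=4  T3=15  T4=27  T5=36  T6=33
Turnaround times: T1=34, T2=1, T3=11, T4=22, T5=24, T6=21
Average turnaround = (34+1+11+22+24+21) / 6 = 113/6 = 18.83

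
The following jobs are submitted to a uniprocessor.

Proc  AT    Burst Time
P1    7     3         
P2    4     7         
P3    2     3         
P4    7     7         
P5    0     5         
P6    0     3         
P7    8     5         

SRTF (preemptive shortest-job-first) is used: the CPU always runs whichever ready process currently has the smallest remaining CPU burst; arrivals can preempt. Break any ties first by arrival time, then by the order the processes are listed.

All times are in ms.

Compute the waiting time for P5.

9

Schedule: | P6 0-3 | P3 3-6 | P5 6-7 | P1 7-10 | P5 10-14 | P7 14-19 | P2 19-26 | P4 26-33 |
Completion: P1=10  P2=26  P3=6  P4=33  P5=14  P6=3  P7=19
Turnaround (C−A): P1=3  P2=22  P3=4  P4=26  P5=14  P6=3  P7=11
Waiting(P5) = turnaround − burst = 14 − 5 = 9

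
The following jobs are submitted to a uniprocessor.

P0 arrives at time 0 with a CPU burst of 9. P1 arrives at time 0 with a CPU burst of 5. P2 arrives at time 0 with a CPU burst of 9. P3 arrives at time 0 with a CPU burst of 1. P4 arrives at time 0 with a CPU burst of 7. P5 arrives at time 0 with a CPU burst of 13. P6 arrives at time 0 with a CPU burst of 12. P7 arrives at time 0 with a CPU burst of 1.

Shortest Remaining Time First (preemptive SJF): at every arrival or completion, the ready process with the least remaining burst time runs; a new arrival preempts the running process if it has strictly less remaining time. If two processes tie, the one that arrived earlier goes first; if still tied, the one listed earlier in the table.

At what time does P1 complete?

Timeline: | P3 0-1 | P7 1-2 | P1 2-7 | P4 7-14 | P0 14-23 | P2 23-32 | P6 32-44 | P5 44-57 |
Completion: P0=23  P1=7  P2=32  P3=1  P4=14  P5=57  P6=44  P7=2

7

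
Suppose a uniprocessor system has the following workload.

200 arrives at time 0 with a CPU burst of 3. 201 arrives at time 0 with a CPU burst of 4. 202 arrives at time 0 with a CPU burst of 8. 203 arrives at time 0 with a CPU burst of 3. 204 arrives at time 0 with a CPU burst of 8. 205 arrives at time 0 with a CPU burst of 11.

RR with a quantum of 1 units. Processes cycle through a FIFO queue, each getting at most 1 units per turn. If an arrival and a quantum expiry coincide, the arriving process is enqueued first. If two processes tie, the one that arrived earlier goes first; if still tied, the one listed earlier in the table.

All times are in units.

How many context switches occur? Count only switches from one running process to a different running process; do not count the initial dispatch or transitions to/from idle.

33

Gantt: | 200 0-1 | 201 1-2 | 202 2-3 | 203 3-4 | 204 4-5 | 205 5-6 | 200 6-7 | 201 7-8 | 202 8-9 | 203 9-10 | 204 10-11 | 205 11-12 | 200 12-13 | 201 13-14 | 202 14-15 | 203 15-16 | 204 16-17 | 205 17-18 | 201 18-19 | 202 19-20 | 204 20-21 | 205 21-22 | 202 22-23 | 204 23-24 | 205 24-25 | 202 25-26 | 204 26-27 | 205 27-28 | 202 28-29 | 204 29-30 | 205 30-31 | 202 31-32 | 204 32-33 | 205 33-37 |
Completion: 200=13  201=19  202=32  203=16  204=33  205=37
Turnaround (C−A): 200=13  201=19  202=32  203=16  204=33  205=37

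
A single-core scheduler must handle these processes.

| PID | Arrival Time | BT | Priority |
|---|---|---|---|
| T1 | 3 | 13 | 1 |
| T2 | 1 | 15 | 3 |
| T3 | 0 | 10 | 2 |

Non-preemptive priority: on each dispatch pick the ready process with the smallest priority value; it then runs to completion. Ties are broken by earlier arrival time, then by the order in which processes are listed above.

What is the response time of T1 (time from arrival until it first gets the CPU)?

Gantt: | T3 0-10 | T1 10-23 | T2 23-38 |
Completion: T1=23  T2=38  T3=10
Response(T1) = first start − arrival = 10 − 3 = 7

7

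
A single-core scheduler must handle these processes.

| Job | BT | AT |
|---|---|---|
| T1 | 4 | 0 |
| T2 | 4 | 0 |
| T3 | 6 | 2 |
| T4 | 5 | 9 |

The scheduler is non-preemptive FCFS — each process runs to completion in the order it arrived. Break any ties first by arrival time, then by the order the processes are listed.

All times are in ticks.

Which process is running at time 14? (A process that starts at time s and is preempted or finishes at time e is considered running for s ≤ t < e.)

Schedule: | T1 0-4 | T2 4-8 | T3 8-14 | T4 14-19 |
Completion: T1=4  T2=8  T3=14  T4=19

T4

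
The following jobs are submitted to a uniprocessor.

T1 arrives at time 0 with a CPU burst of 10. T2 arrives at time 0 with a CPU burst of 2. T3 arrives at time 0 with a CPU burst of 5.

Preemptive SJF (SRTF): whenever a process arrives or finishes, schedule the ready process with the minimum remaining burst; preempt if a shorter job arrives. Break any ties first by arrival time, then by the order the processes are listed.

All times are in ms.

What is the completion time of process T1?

Gantt: | T2 0-2 | T3 2-7 | T1 7-17 |
Completion: T1=17  T2=2  T3=7
Turnaround (C−A): T1=17  T2=2  T3=7

17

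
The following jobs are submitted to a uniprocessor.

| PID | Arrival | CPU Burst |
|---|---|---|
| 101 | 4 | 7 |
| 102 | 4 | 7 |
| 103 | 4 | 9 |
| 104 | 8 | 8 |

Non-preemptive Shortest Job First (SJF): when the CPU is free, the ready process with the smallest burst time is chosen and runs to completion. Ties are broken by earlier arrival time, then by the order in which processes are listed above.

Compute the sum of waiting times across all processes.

39

Schedule: | idle 0-4 | 101 4-11 | 102 11-18 | 104 18-26 | 103 26-35 |
Completion: 101=11  102=18  103=35  104=26
Turnaround (C−A): 101=7  102=14  103=31  104=18
Waiting = turnaround − burst: 101=0, 102=7, 103=22, 104=10
Total waiting = 0 + 7 + 22 + 10 = 39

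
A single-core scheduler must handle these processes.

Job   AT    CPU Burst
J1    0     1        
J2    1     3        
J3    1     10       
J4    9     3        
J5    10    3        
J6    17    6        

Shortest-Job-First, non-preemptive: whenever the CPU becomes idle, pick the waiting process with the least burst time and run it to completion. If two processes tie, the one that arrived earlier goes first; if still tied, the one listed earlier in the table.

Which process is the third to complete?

Gantt: | J1 0-1 | J2 1-4 | J3 4-14 | J4 14-17 | J5 17-20 | J6 20-26 |
Completion: J1=1  J2=4  J3=14  J4=17  J5=20  J6=26
Turnaround (C−A): J1=1  J2=3  J3=13  J4=8  J5=10  J6=9
Finish order: J1 → J2 → J3 → J4 → J5 → J6

J3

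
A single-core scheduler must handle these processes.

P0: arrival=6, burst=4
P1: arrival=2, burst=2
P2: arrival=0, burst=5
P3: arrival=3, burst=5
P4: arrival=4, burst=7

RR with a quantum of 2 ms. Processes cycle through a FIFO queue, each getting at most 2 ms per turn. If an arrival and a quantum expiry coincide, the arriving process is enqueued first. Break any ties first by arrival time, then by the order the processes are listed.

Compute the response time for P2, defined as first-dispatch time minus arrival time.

Timeline: | P2 0-2 | P1 2-4 | P2 4-6 | P3 6-8 | P4 8-10 | P0 10-12 | P2 12-13 | P3 13-15 | P4 15-17 | P0 17-19 | P3 19-20 | P4 20-23 |
Completion: P0=19  P1=4  P2=13  P3=20  P4=23
Turnaround (C−A): P0=13  P1=2  P2=13  P3=17  P4=19
Response(P2) = first start − arrival = 0 − 0 = 0

0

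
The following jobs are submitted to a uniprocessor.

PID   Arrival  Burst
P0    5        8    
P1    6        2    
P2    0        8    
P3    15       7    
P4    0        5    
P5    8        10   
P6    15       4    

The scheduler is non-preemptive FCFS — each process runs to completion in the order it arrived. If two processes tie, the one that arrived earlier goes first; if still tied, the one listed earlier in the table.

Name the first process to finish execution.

Gantt: | P2 0-8 | P4 8-13 | P0 13-21 | P1 21-23 | P5 23-33 | P3 33-40 | P6 40-44 |
Completion: P0=21  P1=23  P2=8  P3=40  P4=13  P5=33  P6=44
Finish order: P2 → P4 → P0 → P1 → P5 → P3 → P6

P2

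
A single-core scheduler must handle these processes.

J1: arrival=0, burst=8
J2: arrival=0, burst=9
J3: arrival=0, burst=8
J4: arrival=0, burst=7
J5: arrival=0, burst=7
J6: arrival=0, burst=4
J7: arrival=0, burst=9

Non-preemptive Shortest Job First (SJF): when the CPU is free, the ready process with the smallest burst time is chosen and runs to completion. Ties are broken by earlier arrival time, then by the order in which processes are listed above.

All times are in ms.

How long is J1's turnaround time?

Gantt: | J6 0-4 | J4 4-11 | J5 11-18 | J1 18-26 | J3 26-34 | J2 34-43 | J7 43-52 |
Completion: J1=26  J2=43  J3=34  J4=11  J5=18  J6=4  J7=52
Turnaround(J1) = completion − arrival = 26 − 0 = 26

26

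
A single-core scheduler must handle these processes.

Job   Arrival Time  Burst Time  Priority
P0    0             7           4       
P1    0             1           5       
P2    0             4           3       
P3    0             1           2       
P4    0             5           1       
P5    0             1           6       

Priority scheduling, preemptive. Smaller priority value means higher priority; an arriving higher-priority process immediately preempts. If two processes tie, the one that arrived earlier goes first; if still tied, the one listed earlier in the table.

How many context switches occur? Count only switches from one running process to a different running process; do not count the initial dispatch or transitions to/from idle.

Gantt: | P4 0-5 | P3 5-6 | P2 6-10 | P0 10-17 | P1 17-18 | P5 18-19 |
Completion: P0=17  P1=18  P2=10  P3=6  P4=5  P5=19

5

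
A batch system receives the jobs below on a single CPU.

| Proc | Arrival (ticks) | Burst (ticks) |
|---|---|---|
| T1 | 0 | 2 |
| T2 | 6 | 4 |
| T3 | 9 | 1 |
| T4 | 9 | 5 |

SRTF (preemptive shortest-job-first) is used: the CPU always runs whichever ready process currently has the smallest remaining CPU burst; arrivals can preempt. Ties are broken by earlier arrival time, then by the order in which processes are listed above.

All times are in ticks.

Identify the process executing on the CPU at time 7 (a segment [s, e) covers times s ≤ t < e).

T2

Gantt: | T1 0-2 | idle 2-6 | T2 6-10 | T3 10-11 | T4 11-16 |
Completion: T1=2  T2=10  T3=11  T4=16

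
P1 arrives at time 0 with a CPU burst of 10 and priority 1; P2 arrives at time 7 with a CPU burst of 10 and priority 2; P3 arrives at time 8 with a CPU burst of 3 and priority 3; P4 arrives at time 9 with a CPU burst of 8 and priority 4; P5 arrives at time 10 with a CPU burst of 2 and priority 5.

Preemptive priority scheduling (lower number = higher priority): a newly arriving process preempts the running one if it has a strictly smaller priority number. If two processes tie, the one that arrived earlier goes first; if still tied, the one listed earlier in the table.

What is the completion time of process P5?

33

Gantt: | P1 0-10 | P2 10-20 | P3 20-23 | P4 23-31 | P5 31-33 |
Completion: P1=10  P2=20  P3=23  P4=31  P5=33
Turnaround (C−A): P1=10  P2=13  P3=15  P4=22  P5=23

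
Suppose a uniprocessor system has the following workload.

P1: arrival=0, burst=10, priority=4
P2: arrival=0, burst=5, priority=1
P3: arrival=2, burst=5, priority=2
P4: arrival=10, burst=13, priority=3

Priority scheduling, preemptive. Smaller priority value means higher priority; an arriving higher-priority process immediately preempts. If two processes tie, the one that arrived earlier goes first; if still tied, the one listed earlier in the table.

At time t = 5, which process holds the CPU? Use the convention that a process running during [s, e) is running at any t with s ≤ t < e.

P3

Schedule: | P2 0-5 | P3 5-10 | P4 10-23 | P1 23-33 |
Completion: P1=33  P2=5  P3=10  P4=23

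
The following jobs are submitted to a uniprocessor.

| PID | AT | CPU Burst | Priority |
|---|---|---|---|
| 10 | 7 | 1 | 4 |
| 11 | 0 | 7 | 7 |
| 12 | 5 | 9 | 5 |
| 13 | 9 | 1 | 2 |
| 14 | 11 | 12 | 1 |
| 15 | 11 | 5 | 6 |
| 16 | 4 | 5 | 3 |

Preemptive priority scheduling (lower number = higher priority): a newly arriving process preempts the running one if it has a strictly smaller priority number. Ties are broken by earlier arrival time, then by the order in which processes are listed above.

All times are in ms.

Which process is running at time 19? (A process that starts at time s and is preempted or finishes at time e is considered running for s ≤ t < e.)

14

Schedule: | 11 0-4 | 16 4-9 | 13 9-10 | 10 10-11 | 14 11-23 | 12 23-32 | 15 32-37 | 11 37-40 |
Completion: 10=11  11=40  12=32  13=10  14=23  15=37  16=9
Turnaround (C−A): 10=4  11=40  12=27  13=1  14=12  15=26  16=5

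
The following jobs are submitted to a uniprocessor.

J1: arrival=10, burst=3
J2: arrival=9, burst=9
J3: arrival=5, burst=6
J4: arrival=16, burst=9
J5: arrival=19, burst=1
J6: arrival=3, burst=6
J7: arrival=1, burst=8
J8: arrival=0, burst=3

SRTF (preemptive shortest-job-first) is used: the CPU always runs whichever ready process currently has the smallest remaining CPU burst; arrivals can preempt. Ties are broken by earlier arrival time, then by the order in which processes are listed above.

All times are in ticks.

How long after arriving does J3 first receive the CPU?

4

Schedule: | J8 0-3 | J6 3-9 | J3 9-10 | J1 10-13 | J3 13-18 | J7 18-19 | J5 19-20 | J7 20-27 | J2 27-36 | J4 36-45 |
Completion: J1=13  J2=36  J3=18  J4=45  J5=20  J6=9  J7=27  J8=3
Turnaround (C−A): J1=3  J2=27  J3=13  J4=29  J5=1  J6=6  J7=26  J8=3
Response(J3) = first start − arrival = 9 − 5 = 4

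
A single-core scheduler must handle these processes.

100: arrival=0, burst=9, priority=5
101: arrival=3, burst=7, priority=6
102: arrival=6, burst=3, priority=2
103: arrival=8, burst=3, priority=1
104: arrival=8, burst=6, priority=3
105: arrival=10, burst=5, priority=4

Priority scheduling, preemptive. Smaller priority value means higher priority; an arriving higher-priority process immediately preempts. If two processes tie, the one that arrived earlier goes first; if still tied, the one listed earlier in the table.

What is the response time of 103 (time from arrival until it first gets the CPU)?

Schedule: | 100 0-6 | 102 6-8 | 103 8-11 | 102 11-12 | 104 12-18 | 105 18-23 | 100 23-26 | 101 26-33 |
Completion: 100=26  101=33  102=12  103=11  104=18  105=23
Response(103) = first start − arrival = 8 − 8 = 0

0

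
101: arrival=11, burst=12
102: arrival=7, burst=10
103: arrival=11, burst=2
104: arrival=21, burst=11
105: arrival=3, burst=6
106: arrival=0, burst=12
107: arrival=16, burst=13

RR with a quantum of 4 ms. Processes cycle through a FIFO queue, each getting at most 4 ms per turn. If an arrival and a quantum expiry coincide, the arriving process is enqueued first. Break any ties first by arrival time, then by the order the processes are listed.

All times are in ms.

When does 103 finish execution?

Gantt: | 106 0-4 | 105 4-8 | 106 8-12 | 102 12-16 | 105 16-18 | 101 18-22 | 103 22-24 | 106 24-28 | 107 28-32 | 102 32-36 | 104 36-40 | 101 40-44 | 107 44-48 | 102 48-50 | 104 50-54 | 101 54-58 | 107 58-62 | 104 62-65 | 107 65-66 |
Completion: 101=58  102=50  103=24  104=65  105=18  106=28  107=66

24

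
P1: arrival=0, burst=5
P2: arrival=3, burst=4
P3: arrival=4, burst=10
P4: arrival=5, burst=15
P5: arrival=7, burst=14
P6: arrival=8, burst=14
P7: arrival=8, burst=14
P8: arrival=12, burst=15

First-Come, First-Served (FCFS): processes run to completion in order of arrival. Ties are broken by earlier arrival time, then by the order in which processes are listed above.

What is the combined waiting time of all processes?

Schedule: | P1 0-5 | P2 5-9 | P3 9-19 | P4 19-34 | P5 34-48 | P6 48-62 | P7 62-76 | P8 76-91 |
Completion: P1=5  P2=9  P3=19  P4=34  P5=48  P6=62  P7=76  P8=91
Waiting = turnaround − burst: P1=0, P2=2, P3=5, P4=14, P5=27, P6=40, P7=54, P8=64
Total waiting = 0 + 2 + 5 + 14 + 27 + 40 + 54 + 64 = 206

206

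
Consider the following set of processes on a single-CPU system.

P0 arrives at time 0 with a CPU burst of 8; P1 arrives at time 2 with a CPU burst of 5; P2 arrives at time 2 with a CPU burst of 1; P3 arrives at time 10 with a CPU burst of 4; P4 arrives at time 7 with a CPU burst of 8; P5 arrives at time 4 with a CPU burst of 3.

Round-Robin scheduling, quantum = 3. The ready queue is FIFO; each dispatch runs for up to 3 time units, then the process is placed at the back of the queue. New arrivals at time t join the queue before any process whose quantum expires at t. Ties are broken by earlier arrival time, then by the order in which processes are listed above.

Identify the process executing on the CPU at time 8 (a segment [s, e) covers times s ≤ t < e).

P0

Schedule: | P0 0-3 | P1 3-6 | P2 6-7 | P0 7-10 | P5 10-13 | P1 13-15 | P4 15-18 | P3 18-21 | P0 21-23 | P4 23-26 | P3 26-27 | P4 27-29 |
Completion: P0=23  P1=15  P2=7  P3=27  P4=29  P5=13
Turnaround (C−A): P0=23  P1=13  P2=5  P3=17  P4=22  P5=9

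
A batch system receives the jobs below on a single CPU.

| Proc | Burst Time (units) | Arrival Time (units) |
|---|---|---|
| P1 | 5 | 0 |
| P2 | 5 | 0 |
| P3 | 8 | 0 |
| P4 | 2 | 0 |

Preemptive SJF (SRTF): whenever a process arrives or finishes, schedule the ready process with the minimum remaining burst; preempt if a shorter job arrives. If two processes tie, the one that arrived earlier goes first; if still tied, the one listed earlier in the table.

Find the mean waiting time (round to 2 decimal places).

5.25

Schedule: | P4 0-2 | P1 2-7 | P2 7-12 | P3 12-20 |
Completion: P1=7  P2=12  P3=20  P4=2
Waiting times: P1=2, P2=7, P3=12, P4=0
Average waiting = (2+7+12+0) / 4 = 21/4 = 5.25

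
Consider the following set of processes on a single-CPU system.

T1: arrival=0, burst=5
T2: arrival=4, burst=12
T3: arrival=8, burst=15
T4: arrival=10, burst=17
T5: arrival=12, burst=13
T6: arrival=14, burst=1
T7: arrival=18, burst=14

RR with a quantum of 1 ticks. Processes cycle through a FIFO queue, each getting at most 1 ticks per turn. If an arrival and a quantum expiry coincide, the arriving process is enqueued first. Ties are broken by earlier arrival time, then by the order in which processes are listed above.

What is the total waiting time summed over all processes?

Gantt: | T1 0-4 | T2 4-5 | T1 5-6 | T2 6-8 | T3 8-9 | T2 9-10 | T3 10-11 | T4 11-12 | T2 12-13 | T3 13-14 | T5 14-15 | T4 15-16 | T2 16-17 | T6 17-18 | T3 18-19 | T5 19-20 | T4 20-21 | T2 21-22 | T7 22-23 | T3 23-24 | T5 24-25 | T4 25-26 | T2 26-27 | T7 27-28 | T3 28-29 | T5 29-30 | T4 30-31 | T2 31-32 | T7 32-33 | T3 33-34 | T5 34-35 | T4 35-36 | T2 36-37 | T7 37-38 | T3 38-39 | T5 39-40 | T4 40-41 | T2 41-42 | T7 42-43 | T3 43-44 | T5 44-45 | T4 45-46 | T2 46-47 | T7 47-48 | T3 48-49 | T5 49-50 | T4 50-51 | T7 51-52 | T3 52-53 | T5 53-54 | T4 54-55 | T7 55-56 | T3 56-57 | T5 57-58 | T4 58-59 | T7 59-60 | T3 60-61 | T5 61-62 | T4 62-63 | T7 63-64 | T3 64-65 | T5 65-66 | T4 66-67 | T7 67-68 | T3 68-69 | T5 69-70 | T4 70-71 | T7 71-72 | T4 72-73 | T7 73-74 | T4 74-75 | T7 75-76 | T4 76-77 |
Completion: T1=6  T2=47  T3=69  T4=77  T5=70  T6=18  T7=76
Waiting = turnaround − burst: T1=1, T2=31, T3=46, T4=50, T5=45, T6=3, T7=44
Total waiting = 1 + 31 + 46 + 50 + 45 + 3 + 44 = 220

220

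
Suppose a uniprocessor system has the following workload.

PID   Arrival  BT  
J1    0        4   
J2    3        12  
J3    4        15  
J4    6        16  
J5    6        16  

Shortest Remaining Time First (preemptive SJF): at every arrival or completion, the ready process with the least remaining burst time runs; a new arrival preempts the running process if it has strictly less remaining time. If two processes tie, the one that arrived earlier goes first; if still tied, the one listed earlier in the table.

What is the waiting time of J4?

Timeline: | J1 0-4 | J2 4-16 | J3 16-31 | J4 31-47 | J5 47-63 |
Completion: J1=4  J2=16  J3=31  J4=47  J5=63
Waiting(J4) = turnaround − burst = 41 − 16 = 25

25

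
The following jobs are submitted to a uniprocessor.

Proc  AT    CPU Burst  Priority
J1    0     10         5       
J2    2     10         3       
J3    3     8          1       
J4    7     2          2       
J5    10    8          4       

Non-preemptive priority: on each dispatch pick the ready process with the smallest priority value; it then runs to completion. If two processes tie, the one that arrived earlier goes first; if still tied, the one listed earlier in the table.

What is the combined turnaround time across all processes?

Timeline: | J1 0-10 | J3 10-18 | J4 18-20 | J2 20-30 | J5 30-38 |
Completion: J1=10  J2=30  J3=18  J4=20  J5=38
Turnaround = completion − arrival: J1=10, J2=28, J3=15, J4=13, J5=28
Total turnaround = 10 + 28 + 15 + 13 + 28 = 94

94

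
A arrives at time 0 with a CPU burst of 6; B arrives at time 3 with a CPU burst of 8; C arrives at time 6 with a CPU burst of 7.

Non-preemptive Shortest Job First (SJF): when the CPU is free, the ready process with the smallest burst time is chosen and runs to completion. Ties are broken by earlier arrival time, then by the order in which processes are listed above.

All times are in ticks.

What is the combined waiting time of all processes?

10

Gantt: | A 0-6 | C 6-13 | B 13-21 |
Completion: A=6  B=21  C=13
Waiting = turnaround − burst: A=0, B=10, C=0
Total waiting = 0 + 10 + 0 = 10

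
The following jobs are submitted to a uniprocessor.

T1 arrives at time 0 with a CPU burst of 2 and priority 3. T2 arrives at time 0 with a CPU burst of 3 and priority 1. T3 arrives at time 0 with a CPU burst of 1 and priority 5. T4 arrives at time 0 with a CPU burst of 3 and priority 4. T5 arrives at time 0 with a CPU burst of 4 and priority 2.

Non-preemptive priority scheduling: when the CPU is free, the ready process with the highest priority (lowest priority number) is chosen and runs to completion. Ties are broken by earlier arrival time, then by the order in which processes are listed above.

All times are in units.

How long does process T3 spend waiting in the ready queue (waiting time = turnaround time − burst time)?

Schedule: | T2 0-3 | T5 3-7 | T1 7-9 | T4 9-12 | T3 12-13 |
Completion: T1=9  T2=3  T3=13  T4=12  T5=7
Waiting(T3) = turnaround − burst = 13 − 1 = 12

12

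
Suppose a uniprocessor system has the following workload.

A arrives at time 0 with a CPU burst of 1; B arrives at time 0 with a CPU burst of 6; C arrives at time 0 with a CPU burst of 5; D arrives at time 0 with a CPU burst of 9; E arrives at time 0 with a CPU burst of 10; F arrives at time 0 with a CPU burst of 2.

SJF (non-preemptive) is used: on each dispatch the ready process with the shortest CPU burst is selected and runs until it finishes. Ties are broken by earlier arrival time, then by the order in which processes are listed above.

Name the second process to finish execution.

Gantt: | A 0-1 | F 1-3 | C 3-8 | B 8-14 | D 14-23 | E 23-33 |
Completion: A=1  B=14  C=8  D=23  E=33  F=3
Finish order: A → F → C → B → D → E

F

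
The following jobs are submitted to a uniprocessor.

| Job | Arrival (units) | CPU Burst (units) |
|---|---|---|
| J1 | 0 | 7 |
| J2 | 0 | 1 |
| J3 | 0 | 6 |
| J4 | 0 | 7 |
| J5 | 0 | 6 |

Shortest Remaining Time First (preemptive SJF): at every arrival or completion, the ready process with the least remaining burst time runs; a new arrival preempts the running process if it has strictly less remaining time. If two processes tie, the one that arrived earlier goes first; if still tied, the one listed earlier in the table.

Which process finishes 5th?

Timeline: | J2 0-1 | J3 1-7 | J5 7-13 | J1 13-20 | J4 20-27 |
Completion: J1=20  J2=1  J3=7  J4=27  J5=13
Finish order: J2 → J3 → J5 → J1 → J4

J4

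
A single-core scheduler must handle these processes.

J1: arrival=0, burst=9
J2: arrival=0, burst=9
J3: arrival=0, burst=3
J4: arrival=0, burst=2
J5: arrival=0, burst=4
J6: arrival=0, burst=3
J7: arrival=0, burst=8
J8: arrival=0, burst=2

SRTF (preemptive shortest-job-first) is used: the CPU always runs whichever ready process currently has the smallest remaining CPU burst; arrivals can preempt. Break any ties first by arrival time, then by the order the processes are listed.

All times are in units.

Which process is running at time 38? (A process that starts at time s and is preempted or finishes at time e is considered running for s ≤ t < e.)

Timeline: | J4 0-2 | J8 2-4 | J3 4-7 | J6 7-10 | J5 10-14 | J7 14-22 | J1 22-31 | J2 31-40 |
Completion: J1=31  J2=40  J3=7  J4=2  J5=14  J6=10  J7=22  J8=4

J2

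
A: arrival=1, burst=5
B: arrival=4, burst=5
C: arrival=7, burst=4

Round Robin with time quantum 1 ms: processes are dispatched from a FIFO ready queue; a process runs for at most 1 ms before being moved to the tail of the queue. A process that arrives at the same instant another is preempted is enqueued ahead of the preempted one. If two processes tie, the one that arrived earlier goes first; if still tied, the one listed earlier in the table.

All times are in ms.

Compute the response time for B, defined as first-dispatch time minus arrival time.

0

Schedule: | idle 0-1 | A 1-4 | B 4-5 | A 5-6 | B 6-7 | A 7-8 | C 8-9 | B 9-10 | C 10-11 | B 11-12 | C 12-13 | B 13-14 | C 14-15 |
Completion: A=8  B=14  C=15
Turnaround (C−A): A=7  B=10  C=8
Response(B) = first start − arrival = 4 − 4 = 0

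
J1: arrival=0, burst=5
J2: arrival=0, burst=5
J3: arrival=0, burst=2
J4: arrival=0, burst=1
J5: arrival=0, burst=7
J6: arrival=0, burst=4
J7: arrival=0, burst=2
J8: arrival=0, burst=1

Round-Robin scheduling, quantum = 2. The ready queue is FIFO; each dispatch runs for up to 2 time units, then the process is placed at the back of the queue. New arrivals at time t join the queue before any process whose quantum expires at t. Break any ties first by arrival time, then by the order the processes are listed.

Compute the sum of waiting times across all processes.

Timeline: | J1 0-2 | J2 2-4 | J3 4-6 | J4 6-7 | J5 7-9 | J6 9-11 | J7 11-13 | J8 13-14 | J1 14-16 | J2 16-18 | J5 18-20 | J6 20-22 | J1 22-23 | J2 23-24 | J5 24-27 |
Completion: J1=23  J2=24  J3=6  J4=7  J5=27  J6=22  J7=13  J8=14
Turnaround (C−A): J1=23  J2=24  J3=6  J4=7  J5=27  J6=22  J7=13  J8=14
Waiting = turnaround − burst: J1=18, J2=19, J3=4, J4=6, J5=20, J6=18, J7=11, J8=13
Total waiting = 18 + 19 + 4 + 6 + 20 + 18 + 11 + 13 = 109

109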